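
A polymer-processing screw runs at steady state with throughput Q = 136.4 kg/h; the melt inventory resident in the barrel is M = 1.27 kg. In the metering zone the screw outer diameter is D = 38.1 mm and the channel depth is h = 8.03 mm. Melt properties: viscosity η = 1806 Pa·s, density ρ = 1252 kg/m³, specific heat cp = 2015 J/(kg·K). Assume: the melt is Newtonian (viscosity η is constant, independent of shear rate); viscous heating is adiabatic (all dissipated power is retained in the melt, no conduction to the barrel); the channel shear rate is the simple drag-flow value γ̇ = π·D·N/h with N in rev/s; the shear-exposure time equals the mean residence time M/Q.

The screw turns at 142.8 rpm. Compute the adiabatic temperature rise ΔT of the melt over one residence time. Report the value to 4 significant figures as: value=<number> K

Q_s = Q / 3600 = 136.4 / 3600 = 0.0378889 kg/s
t_res = M / Q_s = 1.27 ÷ 0.0378889 = 33.5191 s
Convert to SI: D = 0.0381 m, h = 0.00803 m, N = 142.8/60 = 2.38 rev/s
γ̇ = π·D·N / h = π · 0.0381 · 2.38 / 0.00803 = 35.4761 s⁻¹
Adiabatic rise: ΔT = η γ̇² t_res / (ρ cp) = 1806·(35.4761)²·33.5191 / (1252·2015) = 30.1997 K

value=30.20 K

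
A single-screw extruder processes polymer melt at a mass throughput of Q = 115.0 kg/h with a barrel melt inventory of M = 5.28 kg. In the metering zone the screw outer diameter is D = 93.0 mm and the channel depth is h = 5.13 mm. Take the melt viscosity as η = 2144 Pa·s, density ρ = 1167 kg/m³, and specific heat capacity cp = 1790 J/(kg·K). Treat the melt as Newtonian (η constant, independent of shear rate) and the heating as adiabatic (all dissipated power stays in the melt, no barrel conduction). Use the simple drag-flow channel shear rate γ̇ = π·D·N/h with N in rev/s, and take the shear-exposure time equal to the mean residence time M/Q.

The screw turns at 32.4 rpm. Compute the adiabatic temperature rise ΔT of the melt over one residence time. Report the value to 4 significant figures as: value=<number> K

value=160.5 K

Convert throughput: Q = 115.0 kg/h = 115.0/3600 = 0.0319444 kg/s
t_res = M / Q_s = 5.28 ÷ 0.0319444 = 165.287 s
D = 93.0 mm = 0.093 m;  h = 5.13 mm = 0.00513 m;  N = 32.4 rpm / 60 = 0.54 rev/s
γ̇ = π·D·N / h = π · 0.093 · 0.54 / 0.00513 = 30.7545 s⁻¹
Adiabatic rise: ΔT = η γ̇² t_res / (ρ cp) = 2144·(30.7545)²·165.287 / (1167·1790) = 160.457 K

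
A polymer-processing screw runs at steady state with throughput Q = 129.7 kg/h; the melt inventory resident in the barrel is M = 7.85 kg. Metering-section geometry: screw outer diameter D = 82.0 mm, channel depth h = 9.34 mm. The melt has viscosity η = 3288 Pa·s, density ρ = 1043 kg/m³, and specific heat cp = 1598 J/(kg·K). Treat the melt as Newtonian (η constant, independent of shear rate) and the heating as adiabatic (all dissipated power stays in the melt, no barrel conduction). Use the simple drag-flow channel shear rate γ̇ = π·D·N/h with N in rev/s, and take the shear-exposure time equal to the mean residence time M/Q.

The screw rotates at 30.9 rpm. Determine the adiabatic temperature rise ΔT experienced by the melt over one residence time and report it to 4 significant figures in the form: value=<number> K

value=86.73 K

Convert throughput: Q = 129.7 kg/h = 129.7/3600 = 0.0360278 kg/s
Mean residence time: t_res = M/Q_s = 7.85 kg / 0.0360278 kg/s = 217.887 s
D = 82.0 mm = 0.082 m;  h = 9.34 mm = 0.00934 m;  N = 30.9 rpm / 60 = 0.515 rev/s
γ̇ = π·D·N / h = π · 0.082 · 0.515 / 0.00934 = 14.2044 s⁻¹
ΔT = η·γ̇²·t_res/(ρ·cp) = [3288 × 14.2044² × 217.887] / [1043 × 1598] = 86.7263 K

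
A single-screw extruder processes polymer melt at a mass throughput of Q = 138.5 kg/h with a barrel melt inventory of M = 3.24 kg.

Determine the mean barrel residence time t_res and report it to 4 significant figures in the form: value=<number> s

value=84.22 s

Throughput in SI: Q_s = 138.5 kg/h ÷ 3600 s/h = 0.0384722 kg/s
t_res = M / Q_s = 3.24 / 0.0384722 = 84.2166 s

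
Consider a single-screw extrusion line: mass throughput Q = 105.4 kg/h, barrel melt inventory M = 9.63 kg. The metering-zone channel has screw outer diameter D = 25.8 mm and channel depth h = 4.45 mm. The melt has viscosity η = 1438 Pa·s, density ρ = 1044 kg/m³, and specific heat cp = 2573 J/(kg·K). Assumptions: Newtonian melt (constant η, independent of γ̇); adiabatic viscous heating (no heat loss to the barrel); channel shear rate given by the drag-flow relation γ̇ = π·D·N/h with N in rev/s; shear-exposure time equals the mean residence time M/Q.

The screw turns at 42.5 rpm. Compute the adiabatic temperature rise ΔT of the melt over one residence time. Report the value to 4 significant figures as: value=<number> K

Throughput in SI: Q_s = 105.4 kg/h ÷ 3600 s/h = 0.0292778 kg/s
t_res = M / Q_s = 9.63 / 0.0292778 = 328.918 s
Convert to SI: D = 0.0258 m, h = 0.00445 m, N = 42.5/60 = 0.708333 rev/s
γ̇ = π D N / h = (π)(0.0258)(0.708333) / 0.00445 = 12.9017 s⁻¹
Adiabatic rise: ΔT = η γ̇² t_res / (ρ cp) = 1438·(12.9017)²·328.918 / (1044·2573) = 29.309 K

value=29.31 K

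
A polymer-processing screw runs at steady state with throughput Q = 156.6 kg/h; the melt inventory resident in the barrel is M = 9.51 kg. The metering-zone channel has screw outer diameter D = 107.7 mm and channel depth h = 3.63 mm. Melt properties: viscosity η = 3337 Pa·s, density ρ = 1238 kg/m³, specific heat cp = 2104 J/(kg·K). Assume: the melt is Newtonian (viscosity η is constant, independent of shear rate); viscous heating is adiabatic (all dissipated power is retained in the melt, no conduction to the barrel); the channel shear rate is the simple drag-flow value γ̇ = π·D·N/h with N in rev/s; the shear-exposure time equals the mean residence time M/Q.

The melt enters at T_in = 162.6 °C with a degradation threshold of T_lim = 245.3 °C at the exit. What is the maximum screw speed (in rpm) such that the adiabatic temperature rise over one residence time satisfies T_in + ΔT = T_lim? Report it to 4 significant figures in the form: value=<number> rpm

Throughput in SI: Q_s = 156.6 kg/h ÷ 3600 s/h = 0.0435 kg/s
Mean residence time: t_res = M/Q_s = 9.51 kg / 0.0435 kg/s = 218.621 s
D = 107.7 mm = 0.1077 m;  h = 3.63 mm = 0.00363 m
ΔT_a = T_lim − T_in = 245.3 − 162.6 = 82.7 K
γ̇_max² = ΔT_a·ρ·cp/(η·t_res) = 82.7·1238·2104/(3337·218.621) = 295.273 s⁻²
γ̇_max = √295.273 = 17.1835 s⁻¹
Solve γ̇ = πDN/h for N: N_max = γ̇_max·h/(π·D) = 17.1835 × 0.00363 / (π × 0.1077) = 0.184354 rev/s = 11.0613 rpm

value=11.06 rpm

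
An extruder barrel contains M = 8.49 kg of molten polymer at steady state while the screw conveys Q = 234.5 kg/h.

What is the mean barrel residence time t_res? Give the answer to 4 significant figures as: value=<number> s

Q_s = Q / 3600 = 234.5 / 3600 = 0.0651389 kg/s
t_res = M / Q_s = 8.49 ÷ 0.0651389 = 130.337 s

value=130.3 s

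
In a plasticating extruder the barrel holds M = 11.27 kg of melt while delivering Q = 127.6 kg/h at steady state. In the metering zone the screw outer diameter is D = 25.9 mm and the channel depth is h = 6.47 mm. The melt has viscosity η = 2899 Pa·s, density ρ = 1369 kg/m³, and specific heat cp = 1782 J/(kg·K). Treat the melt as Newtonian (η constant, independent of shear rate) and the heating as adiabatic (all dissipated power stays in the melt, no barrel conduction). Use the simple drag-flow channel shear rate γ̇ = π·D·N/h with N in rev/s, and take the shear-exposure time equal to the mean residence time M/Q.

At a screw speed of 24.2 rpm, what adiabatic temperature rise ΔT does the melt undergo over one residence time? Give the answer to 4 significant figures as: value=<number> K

Q_s = Q / 3600 = 127.6 / 3600 = 0.0354444 kg/s
t_res = M / Q_s = 11.27 / 0.0354444 = 317.962 s
D = 25.9 mm = 0.0259 m;  h = 6.47 mm = 0.00647 m;  N = 24.2 rpm / 60 = 0.403333 rev/s
Shear rate: γ̇ = πDN/h = π·0.0259·0.403333/0.00647 = 5.07235 s⁻¹
ΔT = η·γ̇²·t_res/(ρ·cp) = [2899 × 5.07235² × 317.962] / [1369 × 1782] = 9.72147 K

value=9.721 K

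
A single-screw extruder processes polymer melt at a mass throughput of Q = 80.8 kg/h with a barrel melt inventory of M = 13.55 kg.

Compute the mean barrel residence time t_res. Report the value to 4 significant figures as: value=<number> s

Convert throughput: Q = 80.8 kg/h = 80.8/3600 = 0.0224444 kg/s
t_res = M / Q_s = 13.55 / 0.0224444 = 603.713 s

value=603.7 s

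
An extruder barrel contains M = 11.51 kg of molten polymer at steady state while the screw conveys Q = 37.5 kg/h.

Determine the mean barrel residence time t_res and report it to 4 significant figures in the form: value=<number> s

Throughput in SI: Q_s = 37.5 kg/h ÷ 3600 s/h = 0.0104167 kg/s
t_res = M / Q_s = 11.51 ÷ 0.0104167 = 1104.96 s

value=1105. s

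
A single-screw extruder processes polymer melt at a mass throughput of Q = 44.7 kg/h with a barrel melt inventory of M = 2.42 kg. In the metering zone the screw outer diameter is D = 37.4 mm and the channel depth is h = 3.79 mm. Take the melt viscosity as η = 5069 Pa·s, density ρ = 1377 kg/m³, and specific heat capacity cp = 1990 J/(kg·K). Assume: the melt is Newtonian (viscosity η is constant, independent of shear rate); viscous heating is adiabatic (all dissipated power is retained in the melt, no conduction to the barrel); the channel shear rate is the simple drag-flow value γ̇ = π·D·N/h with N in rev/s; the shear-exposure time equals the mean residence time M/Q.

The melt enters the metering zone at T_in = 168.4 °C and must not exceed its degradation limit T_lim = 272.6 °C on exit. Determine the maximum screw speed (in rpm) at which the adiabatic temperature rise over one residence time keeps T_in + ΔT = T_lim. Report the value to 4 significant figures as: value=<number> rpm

value=32.90 rpm

Throughput in SI: Q_s = 44.7 kg/h ÷ 3600 s/h = 0.0124167 kg/s
t_res = M / Q_s = 2.42 ÷ 0.0124167 = 194.899 s
D = 37.4 mm = 0.0374 m;  h = 3.79 mm = 0.00379 m
Allowable rise: ΔT_a = T_lim − T_in = 272.6 − 168.4 = 104.2 K
γ̇_max² = ΔT_a·ρ·cp / (η·t_res) = [104.2 × 1377 × 1990] / [5069 × 194.899] = 289.016 s⁻²
γ̇_max = √289.016 = 17.0005 s⁻¹
N_max = γ̇_max·h / (π·D) = 17.0005 · 0.00379 / (π · 0.0374) = 0.548376 rev/s = 32.9026 rpm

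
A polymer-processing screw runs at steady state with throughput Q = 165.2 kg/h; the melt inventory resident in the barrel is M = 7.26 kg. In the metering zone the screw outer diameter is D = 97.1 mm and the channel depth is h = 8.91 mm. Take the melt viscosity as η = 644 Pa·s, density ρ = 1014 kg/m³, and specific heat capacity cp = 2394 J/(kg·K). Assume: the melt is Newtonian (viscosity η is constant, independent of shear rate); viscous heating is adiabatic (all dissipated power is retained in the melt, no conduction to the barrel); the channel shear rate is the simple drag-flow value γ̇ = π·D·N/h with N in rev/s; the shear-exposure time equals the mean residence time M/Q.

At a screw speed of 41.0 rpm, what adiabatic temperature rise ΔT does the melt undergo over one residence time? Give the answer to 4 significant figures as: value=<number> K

Convert throughput: Q = 165.2 kg/h = 165.2/3600 = 0.0458889 kg/s
Mean residence time: t_res = M/Q_s = 7.26 kg / 0.0458889 kg/s = 158.208 s
D = 97.1 mm = 0.0971 m;  h = 8.91 mm = 0.00891 m;  N = 41.0 rpm / 60 = 0.683333 rev/s
Shear rate: γ̇ = πDN/h = π·0.0971·0.683333/0.00891 = 23.3951 s⁻¹
ΔT = η·γ̇²·t_res / (ρ·cp) = 644 · (23.3951)² · 158.208 / (1014 · 2394) = 22.9721 K

value=22.97 K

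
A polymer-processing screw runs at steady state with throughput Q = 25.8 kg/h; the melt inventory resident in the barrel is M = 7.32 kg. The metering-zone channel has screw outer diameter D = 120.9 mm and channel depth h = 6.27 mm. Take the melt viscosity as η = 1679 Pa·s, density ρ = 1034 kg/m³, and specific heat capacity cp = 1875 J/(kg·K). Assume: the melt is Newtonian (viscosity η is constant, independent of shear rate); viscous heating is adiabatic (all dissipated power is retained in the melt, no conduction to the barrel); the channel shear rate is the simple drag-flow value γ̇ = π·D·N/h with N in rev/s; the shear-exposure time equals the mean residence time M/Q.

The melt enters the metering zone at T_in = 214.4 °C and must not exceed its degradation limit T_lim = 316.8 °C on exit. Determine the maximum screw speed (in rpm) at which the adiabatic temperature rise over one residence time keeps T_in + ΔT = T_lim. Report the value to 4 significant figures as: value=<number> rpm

value=10.66 rpm

Q_s = Q / 3600 = 25.8 / 3600 = 0.00716667 kg/s
t_res = M / Q_s = 7.32 ÷ 0.00716667 = 1021.4 s
D = 120.9 mm = 0.1209 m;  h = 6.27 mm = 0.00627 m
ΔT_a = T_lim − T_in = 316.8 − 214.4 = 102.4 K
Invert ΔT = ηγ̇²t_res/(ρcp) for γ̇: γ̇_max² = ΔT_a ρ cp / (η t_res) = 102.4·1034·1875 / (1679·1021.4) = 115.765 s⁻²
γ̇_max = sqrt(115.765) = 10.7594 s⁻¹
N_max = γ̇_max h / (πD) = 10.7594·0.00627/(π·0.1209) = 0.177615 rev/s → ×60 = 10.6569 rpm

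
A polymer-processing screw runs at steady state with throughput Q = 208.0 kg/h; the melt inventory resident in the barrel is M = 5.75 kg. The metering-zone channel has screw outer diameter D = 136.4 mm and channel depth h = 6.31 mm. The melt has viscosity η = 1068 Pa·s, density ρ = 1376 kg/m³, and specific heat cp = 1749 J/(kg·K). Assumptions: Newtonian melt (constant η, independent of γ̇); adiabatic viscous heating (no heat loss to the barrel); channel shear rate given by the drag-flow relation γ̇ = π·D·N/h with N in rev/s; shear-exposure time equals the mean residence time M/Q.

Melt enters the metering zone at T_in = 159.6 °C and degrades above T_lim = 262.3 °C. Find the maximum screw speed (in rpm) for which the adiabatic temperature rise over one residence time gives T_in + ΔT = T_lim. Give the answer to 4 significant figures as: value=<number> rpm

value=42.61 rpm

Q_s = Q / 3600 = 208.0 / 3600 = 0.0577778 kg/s
Mean residence time: t_res = M/Q_s = 5.75 kg / 0.0577778 kg/s = 99.5192 s
Convert to metres: D = 0.1364 m, h = 0.00631 m
ΔT_a = T_lim − T_in = 262.3 °C − 159.6 °C = 102.7 K
γ̇_max² = ΔT_a·ρ·cp/(η·t_res) = 102.7·1376·1749/(1068·99.5192) = 2325.41 s⁻²
γ̇_max = √2325.41 = 48.2226 s⁻¹
Solve γ̇ = πDN/h for N: N_max = γ̇_max·h/(π·D) = 48.2226 × 0.00631 / (π × 0.1364) = 0.710093 rev/s = 42.6056 rpm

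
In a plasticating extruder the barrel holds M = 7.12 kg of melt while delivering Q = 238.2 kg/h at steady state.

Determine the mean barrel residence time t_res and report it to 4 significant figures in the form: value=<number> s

value=107.6 s

Convert throughput: Q = 238.2 kg/h = 238.2/3600 = 0.0661667 kg/s
t_res = M / Q_s = 7.12 ÷ 0.0661667 = 107.607 s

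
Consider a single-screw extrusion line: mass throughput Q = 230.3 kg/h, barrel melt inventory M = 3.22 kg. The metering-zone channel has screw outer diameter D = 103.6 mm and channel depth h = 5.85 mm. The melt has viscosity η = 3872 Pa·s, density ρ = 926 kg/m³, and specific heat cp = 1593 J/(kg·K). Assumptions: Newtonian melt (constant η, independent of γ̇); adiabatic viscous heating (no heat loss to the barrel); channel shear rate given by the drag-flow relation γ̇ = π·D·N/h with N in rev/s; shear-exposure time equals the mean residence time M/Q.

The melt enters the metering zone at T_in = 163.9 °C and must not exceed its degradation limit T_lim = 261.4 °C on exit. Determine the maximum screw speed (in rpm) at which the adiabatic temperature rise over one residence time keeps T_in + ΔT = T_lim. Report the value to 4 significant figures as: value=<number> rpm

value=29.30 rpm

Throughput in SI: Q_s = 230.3 kg/h ÷ 3600 s/h = 0.0639722 kg/s
t_res = M / Q_s = 3.22 ÷ 0.0639722 = 50.3343 s
D = 103.6 mm = 0.1036 m;  h = 5.85 mm = 0.00585 m
ΔT_a = T_lim − T_in = 261.4 °C − 163.9 °C = 97.5 K
γ̇_max² = ΔT_a·ρ·cp/(η·t_res) = 97.5·926·1593/(3872·50.3343) = 737.958 s⁻²
γ̇_max = sqrt(737.958) = 27.1654 s⁻¹
Solve γ̇ = πDN/h for N: N_max = γ̇_max·h/(π·D) = 27.1654 × 0.00585 / (π × 0.1036) = 0.488272 rev/s = 29.2963 rpm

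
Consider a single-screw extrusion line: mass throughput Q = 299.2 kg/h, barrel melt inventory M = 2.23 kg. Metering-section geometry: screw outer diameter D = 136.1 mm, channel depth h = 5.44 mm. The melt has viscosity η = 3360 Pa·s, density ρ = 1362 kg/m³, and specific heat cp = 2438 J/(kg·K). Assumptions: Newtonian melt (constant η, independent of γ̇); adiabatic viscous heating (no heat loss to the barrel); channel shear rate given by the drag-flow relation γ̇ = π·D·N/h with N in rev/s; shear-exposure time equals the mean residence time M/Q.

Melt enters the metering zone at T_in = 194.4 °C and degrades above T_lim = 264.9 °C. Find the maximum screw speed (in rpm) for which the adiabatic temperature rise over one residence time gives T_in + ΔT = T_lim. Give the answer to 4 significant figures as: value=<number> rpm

Q_s = Q / 3600 = 299.2 / 3600 = 0.0831111 kg/s
t_res = M / Q_s = 2.23 ÷ 0.0831111 = 26.8316 s
D = 136.1 mm = 0.1361 m;  h = 5.44 mm = 0.00544 m
Allowable rise: ΔT_a = T_lim − T_in = 264.9 − 194.4 = 70.5 K
γ̇_max² = ΔT_a·ρ·cp/(η·t_res) = 70.5·1362·2438/(3360·26.8316) = 2596.66 s⁻²
γ̇_max = sqrt(2596.66) = 50.9574 s⁻¹
N_max = γ̇_max h / (πD) = 50.9574·0.00544/(π·0.1361) = 0.648333 rev/s → ×60 = 38.9 rpm

value=38.90 rpm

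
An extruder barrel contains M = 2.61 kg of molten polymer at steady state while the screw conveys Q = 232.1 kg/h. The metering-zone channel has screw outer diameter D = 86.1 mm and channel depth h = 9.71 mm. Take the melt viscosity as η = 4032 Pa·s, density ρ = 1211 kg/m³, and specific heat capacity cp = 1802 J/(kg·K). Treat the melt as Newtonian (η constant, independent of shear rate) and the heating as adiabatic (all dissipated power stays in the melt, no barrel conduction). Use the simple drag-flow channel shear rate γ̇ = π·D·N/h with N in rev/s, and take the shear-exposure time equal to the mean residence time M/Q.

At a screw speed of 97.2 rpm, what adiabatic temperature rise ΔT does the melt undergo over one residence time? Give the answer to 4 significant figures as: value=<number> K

value=152.3 K

Q_s = Q / 3600 = 232.1 / 3600 = 0.0644722 kg/s
t_res = M / Q_s = 2.61 / 0.0644722 = 40.4826 s
D = 86.1 mm = 0.0861 m;  h = 9.71 mm = 0.00971 m;  N = 97.2 rpm / 60 = 1.62 rev/s
Shear rate: γ̇ = πDN/h = π·0.0861·1.62/0.00971 = 45.1283 s⁻¹
ΔT = η·γ̇²·t_res / (ρ·cp) = 4032 · (45.1283)² · 40.4826 / (1211 · 1802) = 152.331 K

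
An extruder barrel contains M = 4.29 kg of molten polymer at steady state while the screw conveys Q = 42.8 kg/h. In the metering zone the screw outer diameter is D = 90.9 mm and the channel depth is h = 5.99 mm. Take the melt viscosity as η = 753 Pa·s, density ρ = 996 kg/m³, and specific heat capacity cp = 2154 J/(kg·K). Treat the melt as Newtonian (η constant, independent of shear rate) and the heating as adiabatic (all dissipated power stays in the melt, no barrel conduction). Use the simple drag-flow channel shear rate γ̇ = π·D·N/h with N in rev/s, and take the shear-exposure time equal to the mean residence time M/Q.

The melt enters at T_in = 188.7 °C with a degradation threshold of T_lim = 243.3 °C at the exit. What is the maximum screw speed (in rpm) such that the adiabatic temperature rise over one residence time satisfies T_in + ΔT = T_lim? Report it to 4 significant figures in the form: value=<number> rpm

value=26.13 rpm

Q_s = Q / 3600 = 42.8 / 3600 = 0.0118889 kg/s
t_res = M / Q_s = 4.29 / 0.0118889 = 360.841 s
Convert to metres: D = 0.0909 m, h = 0.00599 m
ΔT_a = T_lim − T_in = 243.3 − 188.7 = 54.6 K
γ̇_max² = ΔT_a·ρ·cp / (η·t_res) = [54.6 × 996 × 2154] / [753 × 360.841] = 431.109 s⁻²
Take the square root: γ̇_max = √(431.109) = 20.7632 s⁻¹
N_max = γ̇_max·h / (π·D) = 20.7632 · 0.00599 / (π · 0.0909) = 0.435518 rev/s = 26.1311 rpm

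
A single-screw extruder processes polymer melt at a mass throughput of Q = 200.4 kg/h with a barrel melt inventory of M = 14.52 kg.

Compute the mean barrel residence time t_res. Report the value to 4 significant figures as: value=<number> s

Convert throughput: Q = 200.4 kg/h = 200.4/3600 = 0.0556667 kg/s
Mean residence time: t_res = M/Q_s = 14.52 kg / 0.0556667 kg/s = 260.838 s

value=260.8 s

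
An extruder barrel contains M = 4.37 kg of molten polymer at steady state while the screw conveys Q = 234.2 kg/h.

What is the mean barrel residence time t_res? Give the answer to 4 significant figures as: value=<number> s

Q_s = Q / 3600 = 234.2 / 3600 = 0.0650556 kg/s
t_res = M / Q_s = 4.37 / 0.0650556 = 67.1734 s

value=67.17 s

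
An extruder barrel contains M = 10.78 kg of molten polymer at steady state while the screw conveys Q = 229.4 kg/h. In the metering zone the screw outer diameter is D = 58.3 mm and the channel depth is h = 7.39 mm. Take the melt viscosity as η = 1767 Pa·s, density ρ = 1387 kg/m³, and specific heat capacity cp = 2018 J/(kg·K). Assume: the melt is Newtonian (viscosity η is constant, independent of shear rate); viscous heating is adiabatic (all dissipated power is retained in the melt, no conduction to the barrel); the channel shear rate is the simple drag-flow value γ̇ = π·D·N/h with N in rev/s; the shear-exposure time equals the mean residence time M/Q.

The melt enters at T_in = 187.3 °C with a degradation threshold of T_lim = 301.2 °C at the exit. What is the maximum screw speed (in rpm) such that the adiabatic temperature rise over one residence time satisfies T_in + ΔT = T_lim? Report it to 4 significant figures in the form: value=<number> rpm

Convert throughput: Q = 229.4 kg/h = 229.4/3600 = 0.0637222 kg/s
t_res = M / Q_s = 10.78 ÷ 0.0637222 = 169.172 s
D = 58.3 mm = 0.0583 m;  h = 7.39 mm = 0.00739 m
ΔT_a = T_lim − T_in = 301.2 °C − 187.3 °C = 113.9 K
γ̇_max² = ΔT_a·ρ·cp / (η·t_res) = [113.9 × 1387 × 2018] / [1767 × 169.172] = 1066.49 s⁻²
γ̇_max = √1066.49 = 32.6572 s⁻¹
N_max = γ̇_max h / (πD) = 32.6572·0.00739/(π·0.0583) = 1.31766 rev/s → ×60 = 79.0598 rpm

value=79.06 rpm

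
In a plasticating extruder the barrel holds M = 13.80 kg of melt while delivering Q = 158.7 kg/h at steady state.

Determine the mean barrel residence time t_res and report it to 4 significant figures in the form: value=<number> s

Convert throughput: Q = 158.7 kg/h = 158.7/3600 = 0.0440833 kg/s
Mean residence time: t_res = M/Q_s = 13.80 kg / 0.0440833 kg/s = 313.043 s

value=313.0 s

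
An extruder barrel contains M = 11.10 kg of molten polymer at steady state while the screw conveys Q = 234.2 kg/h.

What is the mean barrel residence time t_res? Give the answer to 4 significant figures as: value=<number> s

value=170.6 s

Throughput in SI: Q_s = 234.2 kg/h ÷ 3600 s/h = 0.0650556 kg/s
Mean residence time: t_res = M/Q_s = 11.10 kg / 0.0650556 kg/s = 170.623 s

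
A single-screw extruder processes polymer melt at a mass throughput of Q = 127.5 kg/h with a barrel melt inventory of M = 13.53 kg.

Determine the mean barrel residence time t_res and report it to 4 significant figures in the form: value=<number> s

Q_s = Q / 3600 = 127.5 / 3600 = 0.0354167 kg/s
t_res = M / Q_s = 13.53 / 0.0354167 = 382.024 s

value=382.0 s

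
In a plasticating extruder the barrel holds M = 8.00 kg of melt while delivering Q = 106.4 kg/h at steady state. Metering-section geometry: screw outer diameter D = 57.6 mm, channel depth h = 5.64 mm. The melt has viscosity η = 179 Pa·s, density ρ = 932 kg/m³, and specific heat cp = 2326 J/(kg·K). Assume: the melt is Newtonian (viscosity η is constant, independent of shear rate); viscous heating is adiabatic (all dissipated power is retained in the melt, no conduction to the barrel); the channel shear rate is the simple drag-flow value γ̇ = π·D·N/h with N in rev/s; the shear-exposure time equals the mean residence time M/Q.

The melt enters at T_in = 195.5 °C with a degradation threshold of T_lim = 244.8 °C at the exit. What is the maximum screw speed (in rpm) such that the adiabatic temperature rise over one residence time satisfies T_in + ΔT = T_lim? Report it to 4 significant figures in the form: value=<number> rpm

Throughput in SI: Q_s = 106.4 kg/h ÷ 3600 s/h = 0.0295556 kg/s
Mean residence time: t_res = M/Q_s = 8.00 kg / 0.0295556 kg/s = 270.677 s
Geometry in SI: D = 57.6 mm → 0.0576 m, h = 5.64 mm → 0.00564 m
ΔT_a = T_lim − T_in = 244.8 − 195.5 = 49.3 K
γ̇_max² = ΔT_a·ρ·cp / (η·t_res) = [49.3 × 932 × 2326] / [179 × 270.677] = 2205.81 s⁻²
γ̇_max = sqrt(2205.81) = 46.9661 s⁻¹
Solve γ̇ = πDN/h for N: N_max = γ̇_max·h/(π·D) = 46.9661 × 0.00564 / (π × 0.0576) = 1.46383 rev/s = 87.8299 rpm

value=87.83 rpm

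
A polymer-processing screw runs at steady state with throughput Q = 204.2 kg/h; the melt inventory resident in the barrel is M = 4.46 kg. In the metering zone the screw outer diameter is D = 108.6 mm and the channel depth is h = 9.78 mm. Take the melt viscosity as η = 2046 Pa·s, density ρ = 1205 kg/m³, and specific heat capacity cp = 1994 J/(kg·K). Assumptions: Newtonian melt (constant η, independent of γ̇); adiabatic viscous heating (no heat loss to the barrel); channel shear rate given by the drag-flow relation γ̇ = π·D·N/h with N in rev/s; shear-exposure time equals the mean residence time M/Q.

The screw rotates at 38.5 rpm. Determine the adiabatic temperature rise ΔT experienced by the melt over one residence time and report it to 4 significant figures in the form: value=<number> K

Throughput in SI: Q_s = 204.2 kg/h ÷ 3600 s/h = 0.0567222 kg/s
Mean residence time: t_res = M/Q_s = 4.46 kg / 0.0567222 kg/s = 78.6288 s
Convert to SI: D = 0.1086 m, h = 0.00978 m, N = 38.5/60 = 0.641667 rev/s
γ̇ = π D N / h = (π)(0.1086)(0.641667) / 0.00978 = 22.3847 s⁻¹
ΔT = η·γ̇²·t_res / (ρ·cp) = 2046 · (22.3847)² · 78.6288 / (1205 · 1994) = 33.5487 K

value=33.55 K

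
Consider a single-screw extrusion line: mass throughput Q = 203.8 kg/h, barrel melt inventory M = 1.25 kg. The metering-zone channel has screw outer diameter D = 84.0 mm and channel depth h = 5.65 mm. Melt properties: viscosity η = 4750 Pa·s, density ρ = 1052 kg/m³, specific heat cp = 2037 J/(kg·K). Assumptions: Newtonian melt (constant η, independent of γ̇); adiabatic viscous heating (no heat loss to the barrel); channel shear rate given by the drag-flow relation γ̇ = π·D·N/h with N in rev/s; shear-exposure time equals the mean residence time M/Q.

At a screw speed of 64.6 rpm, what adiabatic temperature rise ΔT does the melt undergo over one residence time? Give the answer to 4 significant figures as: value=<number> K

value=123.8 K

Throughput in SI: Q_s = 203.8 kg/h ÷ 3600 s/h = 0.0566111 kg/s
t_res = M / Q_s = 1.25 / 0.0566111 = 22.0805 s
D = 84.0 mm = 0.084 m;  h = 5.65 mm = 0.00565 m;  N = 64.6 rpm / 60 = 1.07667 rev/s
γ̇ = π·D·N / h = π · 0.084 · 1.07667 / 0.00565 = 50.2877 s⁻¹
ΔT = η·γ̇²·t_res/(ρ·cp) = [4750 × 50.2877² × 22.0805] / [1052 × 2037] = 123.771 K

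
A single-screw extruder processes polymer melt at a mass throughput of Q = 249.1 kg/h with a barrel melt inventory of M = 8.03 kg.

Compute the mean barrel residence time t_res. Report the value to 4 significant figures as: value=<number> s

value=116.0 s

Throughput in SI: Q_s = 249.1 kg/h ÷ 3600 s/h = 0.0691944 kg/s
Mean residence time: t_res = M/Q_s = 8.03 kg / 0.0691944 kg/s = 116.05 s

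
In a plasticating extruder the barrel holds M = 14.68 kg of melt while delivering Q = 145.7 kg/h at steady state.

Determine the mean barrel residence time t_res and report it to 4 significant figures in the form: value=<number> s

value=362.7 s

Convert throughput: Q = 145.7 kg/h = 145.7/3600 = 0.0404722 kg/s
t_res = M / Q_s = 14.68 ÷ 0.0404722 = 362.718 s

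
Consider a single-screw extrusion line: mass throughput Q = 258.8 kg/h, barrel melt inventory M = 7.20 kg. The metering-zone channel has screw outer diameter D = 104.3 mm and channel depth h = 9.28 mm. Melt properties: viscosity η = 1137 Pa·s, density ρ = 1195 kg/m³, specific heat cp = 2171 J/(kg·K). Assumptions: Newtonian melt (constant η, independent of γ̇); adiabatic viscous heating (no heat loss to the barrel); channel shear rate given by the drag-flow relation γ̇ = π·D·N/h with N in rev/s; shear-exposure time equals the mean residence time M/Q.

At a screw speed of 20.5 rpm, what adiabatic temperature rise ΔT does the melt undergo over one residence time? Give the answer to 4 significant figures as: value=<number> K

value=6.388 K

Throughput in SI: Q_s = 258.8 kg/h ÷ 3600 s/h = 0.0718889 kg/s
t_res = M / Q_s = 7.20 ÷ 0.0718889 = 100.155 s
Convert to SI: D = 0.1043 m, h = 0.00928 m, N = 20.5/60 = 0.341667 rev/s
Shear rate: γ̇ = πDN/h = π·0.1043·0.341667/0.00928 = 12.0639 s⁻¹
ΔT = η·γ̇²·t_res/(ρ·cp) = [1137 × 12.0639² × 100.155] / [1195 × 2171] = 6.38824 K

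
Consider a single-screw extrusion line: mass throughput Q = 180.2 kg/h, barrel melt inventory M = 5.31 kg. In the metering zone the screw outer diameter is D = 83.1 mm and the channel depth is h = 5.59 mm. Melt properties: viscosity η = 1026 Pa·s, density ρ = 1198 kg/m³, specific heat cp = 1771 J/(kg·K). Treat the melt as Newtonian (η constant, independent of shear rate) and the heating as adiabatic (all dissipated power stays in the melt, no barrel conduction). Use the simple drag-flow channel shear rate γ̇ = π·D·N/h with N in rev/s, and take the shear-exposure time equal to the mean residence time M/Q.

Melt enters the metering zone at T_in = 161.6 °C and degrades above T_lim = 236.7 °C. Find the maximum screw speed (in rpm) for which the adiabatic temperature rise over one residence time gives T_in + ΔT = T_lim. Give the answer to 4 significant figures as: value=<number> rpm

value=49.16 rpm

Convert throughput: Q = 180.2 kg/h = 180.2/3600 = 0.0500556 kg/s
t_res = M / Q_s = 5.31 ÷ 0.0500556 = 106.082 s
Convert to metres: D = 0.0831 m, h = 0.00559 m
ΔT_a = T_lim − T_in = 236.7 − 161.6 = 75.1 K
Invert ΔT = ηγ̇²t_res/(ρcp) for γ̇: γ̇_max² = ΔT_a ρ cp / (η t_res) = 75.1·1198·1771 / (1026·106.082) = 1463.95 s⁻²
γ̇_max = sqrt(1463.95) = 38.2616 s⁻¹
N_max = γ̇_max h / (πD) = 38.2616·0.00559/(π·0.0831) = 0.819264 rev/s → ×60 = 49.1558 rpm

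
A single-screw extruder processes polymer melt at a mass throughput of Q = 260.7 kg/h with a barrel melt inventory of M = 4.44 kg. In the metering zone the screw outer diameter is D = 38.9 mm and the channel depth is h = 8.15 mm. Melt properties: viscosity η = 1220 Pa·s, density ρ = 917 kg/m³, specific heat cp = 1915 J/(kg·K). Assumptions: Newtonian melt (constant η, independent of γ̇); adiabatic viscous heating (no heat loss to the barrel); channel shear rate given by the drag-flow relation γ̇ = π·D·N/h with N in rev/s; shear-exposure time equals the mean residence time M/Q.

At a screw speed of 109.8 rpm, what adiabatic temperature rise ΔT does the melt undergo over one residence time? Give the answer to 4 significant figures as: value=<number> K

value=32.07 K

Q_s = Q / 3600 = 260.7 / 3600 = 0.0724167 kg/s
t_res = M / Q_s = 4.44 / 0.0724167 = 61.3119 s
Geometry in metres: D = 38.9 mm → 0.0389 m, h = 8.15 mm → 0.00815 m; screw speed N = 109.8 rpm = 1.83 rev/s
γ̇ = π·D·N / h = π · 0.0389 · 1.83 / 0.00815 = 27.4406 s⁻¹
Adiabatic rise: ΔT = η γ̇² t_res / (ρ cp) = 1220·(27.4406)²·61.3119 / (917·1915) = 32.0739 K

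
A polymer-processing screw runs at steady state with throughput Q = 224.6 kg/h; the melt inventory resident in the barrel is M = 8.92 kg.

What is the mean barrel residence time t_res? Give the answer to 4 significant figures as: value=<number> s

Convert throughput: Q = 224.6 kg/h = 224.6/3600 = 0.0623889 kg/s
Mean residence time: t_res = M/Q_s = 8.92 kg / 0.0623889 kg/s = 142.974 s

value=143.0 s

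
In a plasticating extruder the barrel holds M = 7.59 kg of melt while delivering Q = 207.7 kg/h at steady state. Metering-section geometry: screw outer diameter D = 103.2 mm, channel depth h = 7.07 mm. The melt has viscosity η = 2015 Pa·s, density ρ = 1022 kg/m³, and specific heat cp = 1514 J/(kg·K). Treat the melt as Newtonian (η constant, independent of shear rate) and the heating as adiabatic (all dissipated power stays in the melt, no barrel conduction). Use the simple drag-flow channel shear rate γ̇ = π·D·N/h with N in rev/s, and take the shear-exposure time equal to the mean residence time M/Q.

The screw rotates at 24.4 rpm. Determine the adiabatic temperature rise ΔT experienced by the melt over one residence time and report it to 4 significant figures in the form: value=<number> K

Convert throughput: Q = 207.7 kg/h = 207.7/3600 = 0.0576944 kg/s
t_res = M / Q_s = 7.59 ÷ 0.0576944 = 131.555 s
Geometry in metres: D = 103.2 mm → 0.1032 m, h = 7.07 mm → 0.00707 m; screw speed N = 24.4 rpm = 0.406667 rev/s
Shear rate: γ̇ = πDN/h = π·0.1032·0.406667/0.00707 = 18.6487 s⁻¹
ΔT = η·γ̇²·t_res/(ρ·cp) = [2015 × 18.6487² × 131.555] / [1022 × 1514] = 59.5804 K

value=59.58 K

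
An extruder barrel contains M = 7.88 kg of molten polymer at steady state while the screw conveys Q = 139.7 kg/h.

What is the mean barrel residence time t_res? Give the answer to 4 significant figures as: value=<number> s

value=203.1 s

Q_s = Q / 3600 = 139.7 / 3600 = 0.0388056 kg/s
Mean residence time: t_res = M/Q_s = 7.88 kg / 0.0388056 kg/s = 203.064 s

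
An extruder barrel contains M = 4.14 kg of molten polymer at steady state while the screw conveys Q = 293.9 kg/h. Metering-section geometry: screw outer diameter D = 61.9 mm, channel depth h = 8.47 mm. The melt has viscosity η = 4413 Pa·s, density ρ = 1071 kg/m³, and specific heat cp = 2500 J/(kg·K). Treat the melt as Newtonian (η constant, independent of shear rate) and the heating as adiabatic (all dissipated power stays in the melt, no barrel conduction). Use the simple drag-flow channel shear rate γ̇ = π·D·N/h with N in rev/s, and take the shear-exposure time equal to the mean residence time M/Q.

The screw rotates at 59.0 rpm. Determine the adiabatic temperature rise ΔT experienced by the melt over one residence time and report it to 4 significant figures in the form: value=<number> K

Q_s = Q / 3600 = 293.9 / 3600 = 0.0816389 kg/s
t_res = M / Q_s = 4.14 / 0.0816389 = 50.7111 s
D = 61.9 mm = 0.0619 m;  h = 8.47 mm = 0.00847 m;  N = 59.0 rpm / 60 = 0.983333 rev/s
γ̇ = π D N / h = (π)(0.0619)(0.983333) / 0.00847 = 22.5766 s⁻¹
Adiabatic rise: ΔT = η γ̇² t_res / (ρ cp) = 4413·(22.5766)²·50.7111 / (1071·2500) = 42.6014 K

value=42.60 K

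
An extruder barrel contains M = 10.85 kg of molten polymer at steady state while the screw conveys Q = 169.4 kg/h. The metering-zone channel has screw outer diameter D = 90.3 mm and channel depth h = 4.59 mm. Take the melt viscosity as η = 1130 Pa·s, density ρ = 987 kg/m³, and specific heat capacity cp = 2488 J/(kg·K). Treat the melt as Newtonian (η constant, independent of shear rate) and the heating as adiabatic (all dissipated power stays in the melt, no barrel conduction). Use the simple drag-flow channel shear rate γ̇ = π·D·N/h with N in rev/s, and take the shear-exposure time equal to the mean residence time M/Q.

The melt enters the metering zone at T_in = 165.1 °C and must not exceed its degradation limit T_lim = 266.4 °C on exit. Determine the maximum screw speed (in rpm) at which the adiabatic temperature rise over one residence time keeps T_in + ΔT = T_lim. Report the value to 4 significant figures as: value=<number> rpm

value=30.00 rpm

Throughput in SI: Q_s = 169.4 kg/h ÷ 3600 s/h = 0.0470556 kg/s
t_res = M / Q_s = 10.85 / 0.0470556 = 230.579 s
Geometry in SI: D = 90.3 mm → 0.0903 m, h = 4.59 mm → 0.00459 m
Allowable rise: ΔT_a = T_lim − T_in = 266.4 − 165.1 = 101.3 K
γ̇_max² = ΔT_a·ρ·cp / (η·t_res) = [101.3 × 987 × 2488] / [1130 × 230.579] = 954.728 s⁻²
Take the square root: γ̇_max = √(954.728) = 30.8987 s⁻¹
N_max = γ̇_max h / (πD) = 30.8987·0.00459/(π·0.0903) = 0.499937 rev/s → ×60 = 29.9962 rpm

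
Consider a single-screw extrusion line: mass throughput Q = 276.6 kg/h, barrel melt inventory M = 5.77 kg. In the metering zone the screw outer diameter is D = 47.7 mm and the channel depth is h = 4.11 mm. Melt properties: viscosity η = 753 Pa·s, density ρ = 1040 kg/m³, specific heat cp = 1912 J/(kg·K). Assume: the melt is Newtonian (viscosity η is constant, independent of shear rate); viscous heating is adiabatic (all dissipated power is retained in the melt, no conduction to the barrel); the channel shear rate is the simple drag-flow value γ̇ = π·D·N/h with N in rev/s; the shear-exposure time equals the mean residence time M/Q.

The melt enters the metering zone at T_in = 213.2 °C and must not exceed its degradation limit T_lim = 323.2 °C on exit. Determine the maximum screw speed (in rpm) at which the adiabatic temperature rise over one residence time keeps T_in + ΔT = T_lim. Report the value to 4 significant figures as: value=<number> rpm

Q_s = Q / 3600 = 276.6 / 3600 = 0.0768333 kg/s
Mean residence time: t_res = M/Q_s = 5.77 kg / 0.0768333 kg/s = 75.0976 s
Geometry in SI: D = 47.7 mm → 0.0477 m, h = 4.11 mm → 0.00411 m
ΔT_a = T_lim − T_in = 323.2 − 213.2 = 110 K
γ̇_max² = ΔT_a·ρ·cp / (η·t_res) = [110 × 1040 × 1912] / [753 × 75.0976] = 3868.06 s⁻²
γ̇_max = √3868.06 = 62.1937 s⁻¹
N_max = γ̇_max·h / (π·D) = 62.1937 · 0.00411 / (π · 0.0477) = 1.70577 rev/s = 102.346 rpm

value=102.3 rpm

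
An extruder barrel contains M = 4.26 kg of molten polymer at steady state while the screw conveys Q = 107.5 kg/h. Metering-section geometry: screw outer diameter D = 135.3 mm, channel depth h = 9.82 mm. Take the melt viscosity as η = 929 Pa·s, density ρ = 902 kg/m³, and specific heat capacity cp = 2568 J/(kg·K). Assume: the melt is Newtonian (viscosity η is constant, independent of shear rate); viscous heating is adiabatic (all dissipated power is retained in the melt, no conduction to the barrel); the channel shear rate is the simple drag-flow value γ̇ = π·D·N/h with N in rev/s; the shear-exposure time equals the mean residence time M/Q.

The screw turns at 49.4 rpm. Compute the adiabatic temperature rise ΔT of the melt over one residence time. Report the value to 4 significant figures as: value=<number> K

Q_s = Q / 3600 = 107.5 / 3600 = 0.0298611 kg/s
t_res = M / Q_s = 4.26 / 0.0298611 = 142.66 s
D = 135.3 mm = 0.1353 m;  h = 9.82 mm = 0.00982 m;  N = 49.4 rpm / 60 = 0.823333 rev/s
γ̇ = π·D·N / h = π · 0.1353 · 0.823333 / 0.00982 = 35.6379 s⁻¹
ΔT = η·γ̇²·t_res / (ρ·cp) = 929 · (35.6379)² · 142.66 / (902 · 2568) = 72.6677 K

value=72.67 K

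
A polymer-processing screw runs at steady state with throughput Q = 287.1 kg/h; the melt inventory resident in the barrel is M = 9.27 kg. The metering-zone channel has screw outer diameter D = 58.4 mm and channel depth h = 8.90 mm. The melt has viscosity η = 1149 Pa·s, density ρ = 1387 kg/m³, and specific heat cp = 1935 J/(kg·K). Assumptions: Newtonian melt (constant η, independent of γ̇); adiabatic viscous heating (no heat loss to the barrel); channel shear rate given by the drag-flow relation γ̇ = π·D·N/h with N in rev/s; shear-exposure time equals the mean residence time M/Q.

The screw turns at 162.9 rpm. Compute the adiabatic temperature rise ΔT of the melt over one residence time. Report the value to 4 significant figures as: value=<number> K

Convert throughput: Q = 287.1 kg/h = 287.1/3600 = 0.07975 kg/s
t_res = M / Q_s = 9.27 ÷ 0.07975 = 116.238 s
Convert to SI: D = 0.0584 m, h = 0.0089 m, N = 162.9/60 = 2.715 rev/s
Shear rate: γ̇ = πDN/h = π·0.0584·2.715/0.0089 = 55.9684 s⁻¹
ΔT = η·γ̇²·t_res/(ρ·cp) = [1149 × 55.9684² × 116.238] / [1387 × 1935] = 155.882 K

value=155.9 K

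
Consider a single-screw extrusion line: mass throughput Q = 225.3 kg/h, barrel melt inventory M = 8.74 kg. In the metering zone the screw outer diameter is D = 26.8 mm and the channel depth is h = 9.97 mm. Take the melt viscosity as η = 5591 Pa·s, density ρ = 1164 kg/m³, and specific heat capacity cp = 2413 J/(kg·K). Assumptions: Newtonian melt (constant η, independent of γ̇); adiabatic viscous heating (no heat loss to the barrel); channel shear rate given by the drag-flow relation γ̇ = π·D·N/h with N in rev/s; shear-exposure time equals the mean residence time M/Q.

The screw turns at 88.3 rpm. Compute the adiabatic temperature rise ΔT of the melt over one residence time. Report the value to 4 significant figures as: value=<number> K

Throughput in SI: Q_s = 225.3 kg/h ÷ 3600 s/h = 0.0625833 kg/s
t_res = M / Q_s = 8.74 / 0.0625833 = 139.654 s
D = 26.8 mm = 0.0268 m;  h = 9.97 mm = 0.00997 m;  N = 88.3 rpm / 60 = 1.47167 rev/s
γ̇ = π D N / h = (π)(0.0268)(1.47167) / 0.00997 = 12.4279 s⁻¹
ΔT = η·γ̇²·t_res/(ρ·cp) = [5591 × 12.4279² × 139.654] / [1164 × 2413] = 42.9368 K

value=42.94 K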